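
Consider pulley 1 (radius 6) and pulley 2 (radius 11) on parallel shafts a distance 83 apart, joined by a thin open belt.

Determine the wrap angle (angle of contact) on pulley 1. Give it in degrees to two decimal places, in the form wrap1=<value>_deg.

wrap1=173.09_deg

open belt: β = asin((r2−r1)/C) = asin(5/83) = 3.4536°
wrap1 = π − 2β = 173.0927°
wrap2 = π + 2β = 186.9073°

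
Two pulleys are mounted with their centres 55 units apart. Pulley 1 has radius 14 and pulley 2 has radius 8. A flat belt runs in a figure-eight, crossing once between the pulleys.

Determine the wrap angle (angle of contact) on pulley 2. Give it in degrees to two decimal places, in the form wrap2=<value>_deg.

crossed belt: β = asin((r1+r2)/C) = asin(22/55) = 23.5782°
wrap1 = wrap2 = π + 2β = 227.1564°

wrap2=227.16_deg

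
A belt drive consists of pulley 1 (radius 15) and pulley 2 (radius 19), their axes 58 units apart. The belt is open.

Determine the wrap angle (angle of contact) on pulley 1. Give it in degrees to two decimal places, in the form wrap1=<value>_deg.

open belt: β = asin((r2−r1)/C) = asin(4/58) = 3.9546°
wrap1 = π − 2β = 172.0909°
wrap2 = π + 2β = 187.9091°

wrap1=172.09_deg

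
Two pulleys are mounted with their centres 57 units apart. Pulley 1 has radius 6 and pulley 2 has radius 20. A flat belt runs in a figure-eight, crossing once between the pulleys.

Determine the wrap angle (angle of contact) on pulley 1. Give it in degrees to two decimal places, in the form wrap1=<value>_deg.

wrap1=234.28_deg

crossed belt: β = asin((r1+r2)/C) = asin(26/57) = 27.1383°
wrap1 = wrap2 = π + 2β = 234.2767°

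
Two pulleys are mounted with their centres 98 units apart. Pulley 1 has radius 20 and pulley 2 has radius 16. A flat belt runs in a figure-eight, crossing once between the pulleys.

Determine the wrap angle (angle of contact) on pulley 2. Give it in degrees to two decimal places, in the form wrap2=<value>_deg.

wrap2=223.10_deg

crossed belt: β = asin((r1+r2)/C) = asin(36/98) = 21.5521°
wrap1 = wrap2 = π + 2β = 223.1042°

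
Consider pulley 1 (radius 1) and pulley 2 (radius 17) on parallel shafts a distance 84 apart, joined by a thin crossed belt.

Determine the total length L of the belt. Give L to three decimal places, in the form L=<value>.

crossed belt: β = asin((r1+r2)/C) = asin(18/84) = 12.3736°
wrap1 = wrap2 = π + 2β = 204.7473°
tangent length = C·cosβ = 82.0488
L = (r1+r2)·wrap + 2·C·cosβ = 18·3.5735 + 2·82.0488 = 228.4208

L=228.421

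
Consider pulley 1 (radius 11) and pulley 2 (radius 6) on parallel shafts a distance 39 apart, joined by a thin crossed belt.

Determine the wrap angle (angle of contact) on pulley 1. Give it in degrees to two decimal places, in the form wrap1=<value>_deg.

crossed belt: β = asin((r1+r2)/C) = asin(17/39) = 25.8424°
wrap1 = wrap2 = π + 2β = 231.6848°

wrap1=231.68_deg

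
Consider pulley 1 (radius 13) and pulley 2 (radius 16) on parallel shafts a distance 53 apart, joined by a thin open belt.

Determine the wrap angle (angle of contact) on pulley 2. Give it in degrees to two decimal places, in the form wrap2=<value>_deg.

open belt: β = asin((r2−r1)/C) = asin(3/53) = 3.2449°
wrap1 = π − 2β = 173.5102°
wrap2 = π + 2β = 186.4898°

wrap2=186.49_deg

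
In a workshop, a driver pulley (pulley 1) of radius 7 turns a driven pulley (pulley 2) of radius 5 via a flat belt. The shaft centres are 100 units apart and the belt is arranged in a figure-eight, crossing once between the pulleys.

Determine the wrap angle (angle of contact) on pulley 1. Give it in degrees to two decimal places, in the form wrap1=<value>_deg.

wrap1=193.78_deg

crossed belt: β = asin((r1+r2)/C) = asin(12/100) = 6.8921°
wrap1 = wrap2 = π + 2β = 193.7842°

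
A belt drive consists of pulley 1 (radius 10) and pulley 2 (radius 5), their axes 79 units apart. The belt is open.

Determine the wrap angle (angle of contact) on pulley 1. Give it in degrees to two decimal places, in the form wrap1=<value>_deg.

wrap1=187.26_deg

open belt: β = asin((r2−r1)/C) = asin(-5/79) = -3.6287°
wrap1 = π − 2β = 187.2575°
wrap2 = π + 2β = 172.7425°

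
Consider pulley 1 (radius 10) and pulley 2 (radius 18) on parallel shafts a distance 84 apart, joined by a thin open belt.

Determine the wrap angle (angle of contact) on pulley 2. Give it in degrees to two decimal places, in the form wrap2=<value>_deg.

wrap2=190.93_deg

open belt: β = asin((r2−r1)/C) = asin(8/84) = 5.4650°
wrap1 = π − 2β = 169.0700°
wrap2 = π + 2β = 190.9300°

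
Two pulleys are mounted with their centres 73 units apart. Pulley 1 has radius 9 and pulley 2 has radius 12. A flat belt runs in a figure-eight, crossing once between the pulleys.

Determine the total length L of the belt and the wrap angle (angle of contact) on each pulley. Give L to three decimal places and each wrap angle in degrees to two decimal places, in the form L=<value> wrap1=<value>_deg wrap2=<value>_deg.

L=218.057 wrap1=213.44_deg wrap2=213.44_deg

crossed belt: β = asin((r1+r2)/C) = asin(21/73) = 16.7186°
wrap1 = wrap2 = π + 2β = 213.4372°
tangent length = C·cosβ = 69.9142
L = (r1+r2)·wrap + 2·C·cosβ = 21·3.7252 + 2·69.9142 = 218.0573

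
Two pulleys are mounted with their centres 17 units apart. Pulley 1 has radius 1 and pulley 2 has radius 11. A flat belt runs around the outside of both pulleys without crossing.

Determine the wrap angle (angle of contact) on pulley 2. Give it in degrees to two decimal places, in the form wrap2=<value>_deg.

wrap2=252.06_deg

open belt: β = asin((r2−r1)/C) = asin(10/17) = 36.0319°
wrap1 = π − 2β = 107.9362°
wrap2 = π + 2β = 252.0638°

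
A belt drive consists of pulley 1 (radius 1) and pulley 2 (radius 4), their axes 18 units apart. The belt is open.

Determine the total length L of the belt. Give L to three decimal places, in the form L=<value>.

open belt: β = asin((r2−r1)/C) = asin(3/18) = 9.5941°
wrap1 = π − 2β = 160.8119°
wrap2 = π + 2β = 199.1881°
tangent length = C·cosβ = 17.7482
L = r1·wrap1 + r2·wrap2 + 2·C·cosβ = 1·2.8067 + 4·3.4765 + 2·17.7482 = 52.2091

L=52.209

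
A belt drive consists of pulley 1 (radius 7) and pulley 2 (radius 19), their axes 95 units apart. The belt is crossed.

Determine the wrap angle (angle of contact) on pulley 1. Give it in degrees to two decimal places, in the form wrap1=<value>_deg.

wrap1=211.77_deg

crossed belt: β = asin((r1+r2)/C) = asin(26/95) = 15.8836°
wrap1 = wrap2 = π + 2β = 211.7672°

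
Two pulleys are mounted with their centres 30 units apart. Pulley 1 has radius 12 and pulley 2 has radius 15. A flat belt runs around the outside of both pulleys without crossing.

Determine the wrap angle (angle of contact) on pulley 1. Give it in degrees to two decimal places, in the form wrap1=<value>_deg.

wrap1=168.52_deg

open belt: β = asin((r2−r1)/C) = asin(3/30) = 5.7392°
wrap1 = π − 2β = 168.5217°
wrap2 = π + 2β = 191.4783°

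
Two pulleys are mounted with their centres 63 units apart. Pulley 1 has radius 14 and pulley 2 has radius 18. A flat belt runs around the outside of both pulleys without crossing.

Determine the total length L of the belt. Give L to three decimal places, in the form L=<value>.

open belt: β = asin((r2−r1)/C) = asin(4/63) = 3.6403°
wrap1 = π − 2β = 172.7194°
wrap2 = π + 2β = 187.2806°
tangent length = C·cosβ = 62.8729
L = r1·wrap1 + r2·wrap2 + 2·C·cosβ = 14·3.0145 + 18·3.2687 + 2·62.8729 = 226.7850

L=226.785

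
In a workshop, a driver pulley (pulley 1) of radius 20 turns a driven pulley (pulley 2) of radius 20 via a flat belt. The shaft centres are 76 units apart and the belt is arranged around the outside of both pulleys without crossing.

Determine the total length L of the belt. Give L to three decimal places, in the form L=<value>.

L=277.664

open belt: β = asin((r2−r1)/C) = asin(0/76) = 0.0000°
wrap1 = π − 2β = 180.0000°
wrap2 = π + 2β = 180.0000°
tangent length = C·cosβ = 76.0000
L = r1·wrap1 + r2·wrap2 + 2·C·cosβ = 20·3.1416 + 20·3.1416 + 2·76.0000 = 277.6637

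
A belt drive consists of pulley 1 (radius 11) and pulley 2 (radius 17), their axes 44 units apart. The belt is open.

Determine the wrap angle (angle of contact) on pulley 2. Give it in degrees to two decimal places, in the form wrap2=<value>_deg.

open belt: β = asin((r2−r1)/C) = asin(6/44) = 7.8375°
wrap1 = π − 2β = 164.3250°
wrap2 = π + 2β = 195.6750°

wrap2=195.67_deg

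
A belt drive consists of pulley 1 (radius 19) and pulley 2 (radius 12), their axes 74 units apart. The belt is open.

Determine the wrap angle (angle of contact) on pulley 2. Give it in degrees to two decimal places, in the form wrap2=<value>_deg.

open belt: β = asin((r2−r1)/C) = asin(-7/74) = -5.4280°
wrap1 = π − 2β = 190.8560°
wrap2 = π + 2β = 169.1440°

wrap2=169.14_deg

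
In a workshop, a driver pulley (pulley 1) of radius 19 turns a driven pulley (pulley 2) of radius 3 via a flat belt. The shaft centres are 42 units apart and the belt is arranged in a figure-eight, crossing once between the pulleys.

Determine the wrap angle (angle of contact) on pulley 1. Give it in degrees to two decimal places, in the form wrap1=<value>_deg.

wrap1=243.18_deg

crossed belt: β = asin((r1+r2)/C) = asin(22/42) = 31.5881°
wrap1 = wrap2 = π + 2β = 243.1763°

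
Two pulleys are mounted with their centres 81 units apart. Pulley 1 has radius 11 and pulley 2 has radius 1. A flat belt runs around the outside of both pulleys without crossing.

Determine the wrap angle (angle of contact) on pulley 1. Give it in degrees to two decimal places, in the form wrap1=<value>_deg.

open belt: β = asin((r2−r1)/C) = asin(-10/81) = -7.0916°
wrap1 = π − 2β = 194.1833°
wrap2 = π + 2β = 165.8167°

wrap1=194.18_deg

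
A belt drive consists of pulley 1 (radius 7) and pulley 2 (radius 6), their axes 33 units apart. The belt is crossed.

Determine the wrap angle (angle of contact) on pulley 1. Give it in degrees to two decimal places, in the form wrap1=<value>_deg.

wrap1=226.40_deg

crossed belt: β = asin((r1+r2)/C) = asin(13/33) = 23.1998°
wrap1 = wrap2 = π + 2β = 226.3997°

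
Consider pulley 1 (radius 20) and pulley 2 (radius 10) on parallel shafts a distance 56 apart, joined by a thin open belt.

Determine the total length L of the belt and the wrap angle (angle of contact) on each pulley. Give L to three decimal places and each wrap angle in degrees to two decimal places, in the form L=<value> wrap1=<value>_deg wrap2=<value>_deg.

L=208.038 wrap1=200.57_deg wrap2=159.43_deg

open belt: β = asin((r2−r1)/C) = asin(-10/56) = -10.2866°
wrap1 = π − 2β = 200.5731°
wrap2 = π + 2β = 159.4269°
tangent length = C·cosβ = 55.0999
L = r1·wrap1 + r2·wrap2 + 2·C·cosβ = 20·3.5007 + 10·2.7825 + 2·55.0999 = 208.0383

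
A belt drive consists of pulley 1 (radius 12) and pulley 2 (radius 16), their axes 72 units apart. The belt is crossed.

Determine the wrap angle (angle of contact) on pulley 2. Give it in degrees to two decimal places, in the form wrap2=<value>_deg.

wrap2=225.77_deg

crossed belt: β = asin((r1+r2)/C) = asin(28/72) = 22.8854°
wrap1 = wrap2 = π + 2β = 225.7708°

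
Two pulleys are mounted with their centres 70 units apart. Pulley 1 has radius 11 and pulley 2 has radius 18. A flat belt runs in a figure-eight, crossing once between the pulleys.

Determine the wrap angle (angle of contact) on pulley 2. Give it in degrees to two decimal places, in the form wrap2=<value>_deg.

wrap2=228.95_deg

crossed belt: β = asin((r1+r2)/C) = asin(29/70) = 24.4743°
wrap1 = wrap2 = π + 2β = 228.9487°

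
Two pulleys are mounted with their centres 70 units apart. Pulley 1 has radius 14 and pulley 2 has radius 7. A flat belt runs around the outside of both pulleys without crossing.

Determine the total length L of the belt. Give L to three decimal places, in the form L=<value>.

open belt: β = asin((r2−r1)/C) = asin(-7/70) = -5.7392°
wrap1 = π − 2β = 191.4783°
wrap2 = π + 2β = 168.5217°
tangent length = C·cosβ = 69.6491
L = r1·wrap1 + r2·wrap2 + 2·C·cosβ = 14·3.3419 + 7·2.9413 + 2·69.6491 = 206.6740

L=206.674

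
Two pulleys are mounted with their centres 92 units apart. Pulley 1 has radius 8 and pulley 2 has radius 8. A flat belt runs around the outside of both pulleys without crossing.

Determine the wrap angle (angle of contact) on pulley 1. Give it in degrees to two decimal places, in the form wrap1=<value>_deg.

wrap1=180.00_deg

open belt: β = asin((r2−r1)/C) = asin(0/92) = 0.0000°
wrap1 = π − 2β = 180.0000°
wrap2 = π + 2β = 180.0000°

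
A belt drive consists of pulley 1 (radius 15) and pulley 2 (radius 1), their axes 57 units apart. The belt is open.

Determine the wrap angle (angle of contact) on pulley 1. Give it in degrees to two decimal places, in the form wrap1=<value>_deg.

open belt: β = asin((r2−r1)/C) = asin(-14/57) = -14.2181°
wrap1 = π − 2β = 208.4362°
wrap2 = π + 2β = 151.5638°

wrap1=208.44_deg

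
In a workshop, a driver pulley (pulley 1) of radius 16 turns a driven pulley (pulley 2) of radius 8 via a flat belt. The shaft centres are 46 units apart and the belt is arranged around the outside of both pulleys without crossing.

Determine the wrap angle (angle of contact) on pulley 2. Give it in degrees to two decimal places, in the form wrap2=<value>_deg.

wrap2=159.97_deg

open belt: β = asin((r2−r1)/C) = asin(-8/46) = -10.0154°
wrap1 = π − 2β = 200.0308°
wrap2 = π + 2β = 159.9692°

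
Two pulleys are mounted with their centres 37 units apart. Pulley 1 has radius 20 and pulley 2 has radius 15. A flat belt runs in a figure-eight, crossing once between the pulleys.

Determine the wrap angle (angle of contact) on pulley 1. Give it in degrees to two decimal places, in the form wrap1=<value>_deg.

crossed belt: β = asin((r1+r2)/C) = asin(35/37) = 71.0754°
wrap1 = wrap2 = π + 2β = 322.1507°

wrap1=322.15_deg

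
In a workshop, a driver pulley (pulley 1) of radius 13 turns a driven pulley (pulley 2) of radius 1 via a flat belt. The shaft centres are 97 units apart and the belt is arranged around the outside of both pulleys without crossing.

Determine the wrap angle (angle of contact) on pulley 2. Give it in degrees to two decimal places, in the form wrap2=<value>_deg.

wrap2=165.79_deg

open belt: β = asin((r2−r1)/C) = asin(-12/97) = -7.1063°
wrap1 = π − 2β = 194.2127°
wrap2 = π + 2β = 165.7873°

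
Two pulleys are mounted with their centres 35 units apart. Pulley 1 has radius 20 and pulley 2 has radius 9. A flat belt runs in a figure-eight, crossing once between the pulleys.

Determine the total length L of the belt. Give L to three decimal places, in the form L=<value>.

L=186.938

crossed belt: β = asin((r1+r2)/C) = asin(29/35) = 55.9523°
wrap1 = wrap2 = π + 2β = 291.9045°
tangent length = C·cosβ = 19.5959
L = (r1+r2)·wrap + 2·C·cosβ = 29·5.0947 + 2·19.5959 = 186.9380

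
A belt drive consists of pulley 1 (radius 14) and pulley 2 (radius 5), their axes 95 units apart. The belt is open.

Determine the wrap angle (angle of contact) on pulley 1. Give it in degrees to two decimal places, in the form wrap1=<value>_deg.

wrap1=190.87_deg

open belt: β = asin((r2−r1)/C) = asin(-9/95) = -5.4362°
wrap1 = π − 2β = 190.8723°
wrap2 = π + 2β = 169.1277°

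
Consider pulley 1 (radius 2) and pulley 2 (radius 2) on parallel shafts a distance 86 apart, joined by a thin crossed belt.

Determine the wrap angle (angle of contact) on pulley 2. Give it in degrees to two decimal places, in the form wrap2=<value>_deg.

wrap2=185.33_deg

crossed belt: β = asin((r1+r2)/C) = asin(4/86) = 2.6659°
wrap1 = wrap2 = π + 2β = 185.3318°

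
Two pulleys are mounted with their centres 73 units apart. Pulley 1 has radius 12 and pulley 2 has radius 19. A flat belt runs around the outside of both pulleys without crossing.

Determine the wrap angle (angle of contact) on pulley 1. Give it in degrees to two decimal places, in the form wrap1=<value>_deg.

wrap1=168.99_deg

open belt: β = asin((r2−r1)/C) = asin(7/73) = 5.5026°
wrap1 = π − 2β = 168.9949°
wrap2 = π + 2β = 191.0051°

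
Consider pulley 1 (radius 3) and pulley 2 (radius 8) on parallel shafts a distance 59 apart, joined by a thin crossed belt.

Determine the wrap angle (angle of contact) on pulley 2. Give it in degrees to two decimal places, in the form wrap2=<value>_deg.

wrap2=201.49_deg

crossed belt: β = asin((r1+r2)/C) = asin(11/59) = 10.7451°
wrap1 = wrap2 = π + 2β = 201.4903°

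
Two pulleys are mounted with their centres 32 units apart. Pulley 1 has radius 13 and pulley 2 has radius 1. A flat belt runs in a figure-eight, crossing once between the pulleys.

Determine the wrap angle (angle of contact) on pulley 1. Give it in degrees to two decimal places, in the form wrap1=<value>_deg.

wrap1=231.89_deg

crossed belt: β = asin((r1+r2)/C) = asin(14/32) = 25.9445°
wrap1 = wrap2 = π + 2β = 231.8890°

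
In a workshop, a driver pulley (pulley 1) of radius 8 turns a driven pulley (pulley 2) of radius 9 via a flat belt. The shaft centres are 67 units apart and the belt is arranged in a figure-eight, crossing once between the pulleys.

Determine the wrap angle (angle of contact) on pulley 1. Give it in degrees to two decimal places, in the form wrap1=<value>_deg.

wrap1=209.40_deg

crossed belt: β = asin((r1+r2)/C) = asin(17/67) = 14.6984°
wrap1 = wrap2 = π + 2β = 209.3968°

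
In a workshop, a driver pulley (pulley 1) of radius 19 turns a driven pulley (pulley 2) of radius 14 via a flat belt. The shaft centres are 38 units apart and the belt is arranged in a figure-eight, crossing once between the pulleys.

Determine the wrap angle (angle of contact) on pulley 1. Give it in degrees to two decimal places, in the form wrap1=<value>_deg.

wrap1=300.55_deg

crossed belt: β = asin((r1+r2)/C) = asin(33/38) = 60.2757°
wrap1 = wrap2 = π + 2β = 300.5513°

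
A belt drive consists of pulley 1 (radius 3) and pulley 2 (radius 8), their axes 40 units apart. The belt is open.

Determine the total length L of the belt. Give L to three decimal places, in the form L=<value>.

L=115.183

open belt: β = asin((r2−r1)/C) = asin(5/40) = 7.1808°
wrap1 = π − 2β = 165.6385°
wrap2 = π + 2β = 194.3615°
tangent length = C·cosβ = 39.6863
L = r1·wrap1 + r2·wrap2 + 2·C·cosβ = 3·2.8909 + 8·3.3922 + 2·39.6863 = 115.1833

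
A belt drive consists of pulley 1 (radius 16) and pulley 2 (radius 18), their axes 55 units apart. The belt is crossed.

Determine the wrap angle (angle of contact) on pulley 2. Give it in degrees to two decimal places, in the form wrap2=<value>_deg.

wrap2=256.37_deg

crossed belt: β = asin((r1+r2)/C) = asin(34/55) = 38.1835°
wrap1 = wrap2 = π + 2β = 256.3670°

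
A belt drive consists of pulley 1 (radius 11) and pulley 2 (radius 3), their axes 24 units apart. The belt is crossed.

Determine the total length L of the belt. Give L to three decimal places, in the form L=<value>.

L=100.409

crossed belt: β = asin((r1+r2)/C) = asin(14/24) = 35.6853°
wrap1 = wrap2 = π + 2β = 251.3707°
tangent length = C·cosβ = 19.4936
L = (r1+r2)·wrap + 2·C·cosβ = 14·4.3872 + 2·19.4936 = 100.4086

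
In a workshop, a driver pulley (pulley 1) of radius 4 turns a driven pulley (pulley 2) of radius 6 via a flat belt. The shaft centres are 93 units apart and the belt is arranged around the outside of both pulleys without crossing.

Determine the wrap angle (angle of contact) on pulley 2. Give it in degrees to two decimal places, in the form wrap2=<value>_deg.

open belt: β = asin((r2−r1)/C) = asin(2/93) = 1.2323°
wrap1 = π − 2β = 177.5355°
wrap2 = π + 2β = 182.4645°

wrap2=182.46_deg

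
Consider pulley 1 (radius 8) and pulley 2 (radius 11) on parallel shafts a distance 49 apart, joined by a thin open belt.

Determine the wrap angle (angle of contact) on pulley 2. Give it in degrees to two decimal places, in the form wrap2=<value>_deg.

open belt: β = asin((r2−r1)/C) = asin(3/49) = 3.5101°
wrap1 = π − 2β = 172.9798°
wrap2 = π + 2β = 187.0202°

wrap2=187.02_deg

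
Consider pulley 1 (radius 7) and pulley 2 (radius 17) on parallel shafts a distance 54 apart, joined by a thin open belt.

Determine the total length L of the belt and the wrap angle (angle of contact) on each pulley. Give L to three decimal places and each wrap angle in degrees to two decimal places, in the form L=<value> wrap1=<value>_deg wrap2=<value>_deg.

L=185.255 wrap1=158.66_deg wrap2=201.34_deg

open belt: β = asin((r2−r1)/C) = asin(10/54) = 10.6719°
wrap1 = π − 2β = 158.6561°
wrap2 = π + 2β = 201.3439°
tangent length = C·cosβ = 53.0660
L = r1·wrap1 + r2·wrap2 + 2·C·cosβ = 7·2.7691 + 17·3.5141 + 2·53.0660 = 185.2554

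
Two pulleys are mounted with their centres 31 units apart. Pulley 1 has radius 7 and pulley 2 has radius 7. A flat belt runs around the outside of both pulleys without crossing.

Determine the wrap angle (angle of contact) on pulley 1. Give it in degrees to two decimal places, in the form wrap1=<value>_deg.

wrap1=180.00_deg

open belt: β = asin((r2−r1)/C) = asin(0/31) = 0.0000°
wrap1 = π − 2β = 180.0000°
wrap2 = π + 2β = 180.0000°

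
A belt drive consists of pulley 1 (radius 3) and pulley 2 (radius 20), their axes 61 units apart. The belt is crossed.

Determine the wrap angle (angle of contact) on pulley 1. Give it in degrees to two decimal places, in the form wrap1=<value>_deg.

crossed belt: β = asin((r1+r2)/C) = asin(23/61) = 22.1510°
wrap1 = wrap2 = π + 2β = 224.3020°

wrap1=224.30_deg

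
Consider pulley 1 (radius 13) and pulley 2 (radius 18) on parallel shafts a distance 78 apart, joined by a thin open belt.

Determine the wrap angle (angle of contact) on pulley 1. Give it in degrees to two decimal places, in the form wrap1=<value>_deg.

open belt: β = asin((r2−r1)/C) = asin(5/78) = 3.6753°
wrap1 = π − 2β = 172.6493°
wrap2 = π + 2β = 187.3507°

wrap1=172.65_deg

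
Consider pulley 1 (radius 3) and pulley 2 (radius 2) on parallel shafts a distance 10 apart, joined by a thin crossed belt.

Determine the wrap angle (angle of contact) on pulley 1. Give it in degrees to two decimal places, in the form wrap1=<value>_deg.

wrap1=240.00_deg

crossed belt: β = asin((r1+r2)/C) = asin(5/10) = 30.0000°
wrap1 = wrap2 = π + 2β = 240.0000°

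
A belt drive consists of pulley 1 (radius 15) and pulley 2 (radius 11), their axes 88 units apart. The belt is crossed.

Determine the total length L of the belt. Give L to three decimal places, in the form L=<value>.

L=265.421

crossed belt: β = asin((r1+r2)/C) = asin(26/88) = 17.1848°
wrap1 = wrap2 = π + 2β = 214.3696°
tangent length = C·cosβ = 84.0714
L = (r1+r2)·wrap + 2·C·cosβ = 26·3.7415 + 2·84.0714 = 265.4206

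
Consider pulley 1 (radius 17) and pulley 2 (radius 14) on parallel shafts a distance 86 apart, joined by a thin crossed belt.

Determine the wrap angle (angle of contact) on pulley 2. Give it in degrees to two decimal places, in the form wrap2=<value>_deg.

crossed belt: β = asin((r1+r2)/C) = asin(31/86) = 21.1288°
wrap1 = wrap2 = π + 2β = 222.2575°

wrap2=222.26_deg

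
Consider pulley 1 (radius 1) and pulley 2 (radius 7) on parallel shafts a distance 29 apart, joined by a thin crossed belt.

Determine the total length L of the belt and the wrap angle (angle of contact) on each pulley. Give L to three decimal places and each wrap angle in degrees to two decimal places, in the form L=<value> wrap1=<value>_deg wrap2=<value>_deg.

L=85.354 wrap1=212.03_deg wrap2=212.03_deg

crossed belt: β = asin((r1+r2)/C) = asin(8/29) = 16.0134°
wrap1 = wrap2 = π + 2β = 212.0268°
tangent length = C·cosβ = 27.8747
L = (r1+r2)·wrap + 2·C·cosβ = 8·3.7006 + 2·27.8747 = 85.3540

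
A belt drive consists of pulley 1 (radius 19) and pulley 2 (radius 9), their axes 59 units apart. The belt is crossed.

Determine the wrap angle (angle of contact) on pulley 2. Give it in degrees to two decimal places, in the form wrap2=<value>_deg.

wrap2=236.66_deg

crossed belt: β = asin((r1+r2)/C) = asin(28/59) = 28.3318°
wrap1 = wrap2 = π + 2β = 236.6635°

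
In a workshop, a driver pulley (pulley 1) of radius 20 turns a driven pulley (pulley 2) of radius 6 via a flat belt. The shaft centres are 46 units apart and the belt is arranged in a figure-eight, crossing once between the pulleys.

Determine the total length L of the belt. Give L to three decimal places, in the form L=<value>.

L=188.812

crossed belt: β = asin((r1+r2)/C) = asin(26/46) = 34.4174°
wrap1 = wrap2 = π + 2β = 248.8348°
tangent length = C·cosβ = 37.9473
L = (r1+r2)·wrap + 2·C·cosβ = 26·4.3430 + 2·37.9473 = 188.8123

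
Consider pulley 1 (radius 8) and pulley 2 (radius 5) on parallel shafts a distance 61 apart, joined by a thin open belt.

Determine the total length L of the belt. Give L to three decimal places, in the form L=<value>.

L=162.988

open belt: β = asin((r2−r1)/C) = asin(-3/61) = -2.8190°
wrap1 = π − 2β = 185.6379°
wrap2 = π + 2β = 174.3621°
tangent length = C·cosβ = 60.9262
L = r1·wrap1 + r2·wrap2 + 2·C·cosβ = 8·3.2400 + 5·3.0432 + 2·60.9262 = 162.9883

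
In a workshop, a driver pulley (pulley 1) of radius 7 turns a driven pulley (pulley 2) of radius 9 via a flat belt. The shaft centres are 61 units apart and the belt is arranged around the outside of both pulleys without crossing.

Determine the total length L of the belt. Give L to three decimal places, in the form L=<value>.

L=172.331

open belt: β = asin((r2−r1)/C) = asin(2/61) = 1.8789°
wrap1 = π − 2β = 176.2422°
wrap2 = π + 2β = 183.7578°
tangent length = C·cosβ = 60.9672
L = r1·wrap1 + r2·wrap2 + 2·C·cosβ = 7·3.0760 + 9·3.2072 + 2·60.9672 = 172.3311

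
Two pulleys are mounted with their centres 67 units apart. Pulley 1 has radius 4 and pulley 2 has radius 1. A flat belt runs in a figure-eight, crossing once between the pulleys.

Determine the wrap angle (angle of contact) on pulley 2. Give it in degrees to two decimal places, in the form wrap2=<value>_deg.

wrap2=188.56_deg

crossed belt: β = asin((r1+r2)/C) = asin(5/67) = 4.2798°
wrap1 = wrap2 = π + 2β = 188.5596°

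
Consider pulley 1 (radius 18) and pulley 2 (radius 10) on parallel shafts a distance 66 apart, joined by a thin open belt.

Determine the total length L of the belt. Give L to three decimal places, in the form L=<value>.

L=220.935

open belt: β = asin((r2−r1)/C) = asin(-8/66) = -6.9621°
wrap1 = π − 2β = 193.9241°
wrap2 = π + 2β = 166.0759°
tangent length = C·cosβ = 65.5134
L = r1·wrap1 + r2·wrap2 + 2·C·cosβ = 18·3.3846 + 10·2.8986 + 2·65.5134 = 220.9355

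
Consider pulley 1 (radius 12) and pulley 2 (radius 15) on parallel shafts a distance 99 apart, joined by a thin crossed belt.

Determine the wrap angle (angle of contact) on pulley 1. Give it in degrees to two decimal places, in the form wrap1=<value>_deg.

wrap1=211.65_deg

crossed belt: β = asin((r1+r2)/C) = asin(27/99) = 15.8266°
wrap1 = wrap2 = π + 2β = 211.6532°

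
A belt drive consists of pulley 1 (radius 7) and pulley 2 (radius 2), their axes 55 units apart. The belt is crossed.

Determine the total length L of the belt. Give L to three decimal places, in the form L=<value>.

crossed belt: β = asin((r1+r2)/C) = asin(9/55) = 9.4180°
wrap1 = wrap2 = π + 2β = 198.8361°
tangent length = C·cosβ = 54.2586
L = (r1+r2)·wrap + 2·C·cosβ = 9·3.4703 + 2·54.2586 = 139.7504

L=139.750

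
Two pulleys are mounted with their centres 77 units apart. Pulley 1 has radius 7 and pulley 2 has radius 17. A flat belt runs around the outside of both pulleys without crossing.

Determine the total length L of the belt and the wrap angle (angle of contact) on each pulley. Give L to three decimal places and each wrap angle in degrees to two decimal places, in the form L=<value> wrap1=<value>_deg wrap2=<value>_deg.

open belt: β = asin((r2−r1)/C) = asin(10/77) = 7.4621°
wrap1 = π − 2β = 165.0758°
wrap2 = π + 2β = 194.9242°
tangent length = C·cosβ = 76.3479
L = r1·wrap1 + r2·wrap2 + 2·C·cosβ = 7·2.8811 + 17·3.4021 + 2·76.3479 = 230.6988

L=230.699 wrap1=165.08_deg wrap2=194.92_deg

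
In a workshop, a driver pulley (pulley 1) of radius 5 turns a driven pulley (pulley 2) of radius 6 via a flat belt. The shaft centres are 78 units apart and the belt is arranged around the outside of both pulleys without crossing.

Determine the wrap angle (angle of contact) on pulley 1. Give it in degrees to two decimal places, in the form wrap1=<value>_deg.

open belt: β = asin((r2−r1)/C) = asin(1/78) = 0.7346°
wrap1 = π − 2β = 178.5308°
wrap2 = π + 2β = 181.4692°

wrap1=178.53_deg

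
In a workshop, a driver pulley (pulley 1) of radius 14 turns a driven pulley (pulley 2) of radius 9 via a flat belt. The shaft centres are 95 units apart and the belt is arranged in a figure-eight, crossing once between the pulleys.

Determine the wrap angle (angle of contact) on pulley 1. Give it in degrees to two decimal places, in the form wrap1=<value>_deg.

crossed belt: β = asin((r1+r2)/C) = asin(23/95) = 14.0108°
wrap1 = wrap2 = π + 2β = 208.0217°

wrap1=208.02_deg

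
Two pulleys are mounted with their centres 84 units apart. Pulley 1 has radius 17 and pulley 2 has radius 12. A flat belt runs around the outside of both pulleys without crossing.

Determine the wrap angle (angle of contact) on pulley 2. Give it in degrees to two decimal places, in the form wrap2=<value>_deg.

open belt: β = asin((r2−r1)/C) = asin(-5/84) = -3.4125°
wrap1 = π − 2β = 186.8250°
wrap2 = π + 2β = 173.1750°

wrap2=173.18_deg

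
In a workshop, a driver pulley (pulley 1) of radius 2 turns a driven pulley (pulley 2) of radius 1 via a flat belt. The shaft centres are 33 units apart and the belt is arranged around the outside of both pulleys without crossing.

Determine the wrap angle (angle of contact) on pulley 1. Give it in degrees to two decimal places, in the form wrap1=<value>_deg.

open belt: β = asin((r2−r1)/C) = asin(-1/33) = -1.7365°
wrap1 = π − 2β = 183.4730°
wrap2 = π + 2β = 176.5270°

wrap1=183.47_deg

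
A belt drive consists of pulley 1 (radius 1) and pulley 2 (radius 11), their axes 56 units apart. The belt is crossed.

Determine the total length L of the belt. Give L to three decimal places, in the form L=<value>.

L=152.281

crossed belt: β = asin((r1+r2)/C) = asin(12/56) = 12.3736°
wrap1 = wrap2 = π + 2β = 204.7473°
tangent length = C·cosβ = 54.6992
L = (r1+r2)·wrap + 2·C·cosβ = 12·3.5735 + 2·54.6992 = 152.2805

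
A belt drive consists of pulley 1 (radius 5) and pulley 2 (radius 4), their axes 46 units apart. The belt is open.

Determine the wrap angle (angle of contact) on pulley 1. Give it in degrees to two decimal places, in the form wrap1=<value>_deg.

open belt: β = asin((r2−r1)/C) = asin(-1/46) = -1.2457°
wrap1 = π − 2β = 182.4913°
wrap2 = π + 2β = 177.5087°

wrap1=182.49_deg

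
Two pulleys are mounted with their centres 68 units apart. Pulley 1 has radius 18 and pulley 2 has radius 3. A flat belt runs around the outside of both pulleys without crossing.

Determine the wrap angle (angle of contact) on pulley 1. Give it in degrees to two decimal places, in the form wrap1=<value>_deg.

wrap1=205.49_deg

open belt: β = asin((r2−r1)/C) = asin(-15/68) = -12.7436°
wrap1 = π − 2β = 205.4872°
wrap2 = π + 2β = 154.5128°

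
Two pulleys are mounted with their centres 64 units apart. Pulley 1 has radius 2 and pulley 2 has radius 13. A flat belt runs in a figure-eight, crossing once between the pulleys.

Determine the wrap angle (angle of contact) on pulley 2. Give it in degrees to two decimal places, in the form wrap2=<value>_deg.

crossed belt: β = asin((r1+r2)/C) = asin(15/64) = 13.5548°
wrap1 = wrap2 = π + 2β = 207.1096°

wrap2=207.11_deg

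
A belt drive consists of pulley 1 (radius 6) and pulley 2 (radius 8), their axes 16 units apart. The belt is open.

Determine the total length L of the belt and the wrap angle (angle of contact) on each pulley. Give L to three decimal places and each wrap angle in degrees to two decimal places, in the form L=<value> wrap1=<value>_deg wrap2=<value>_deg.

L=76.233 wrap1=165.64_deg wrap2=194.36_deg

open belt: β = asin((r2−r1)/C) = asin(2/16) = 7.1808°
wrap1 = π − 2β = 165.6385°
wrap2 = π + 2β = 194.3615°
tangent length = C·cosβ = 15.8745
L = r1·wrap1 + r2·wrap2 + 2·C·cosβ = 6·2.8909 + 8·3.3922 + 2·15.8745 = 76.2326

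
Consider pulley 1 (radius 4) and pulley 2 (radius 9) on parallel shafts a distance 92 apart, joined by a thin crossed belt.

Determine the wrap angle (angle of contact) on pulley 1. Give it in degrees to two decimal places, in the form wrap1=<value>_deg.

crossed belt: β = asin((r1+r2)/C) = asin(13/92) = 8.1233°
wrap1 = wrap2 = π + 2β = 196.2467°

wrap1=196.25_deg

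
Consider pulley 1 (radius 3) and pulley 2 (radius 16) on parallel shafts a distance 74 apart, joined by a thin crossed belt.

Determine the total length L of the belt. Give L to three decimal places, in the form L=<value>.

L=212.596

crossed belt: β = asin((r1+r2)/C) = asin(19/74) = 14.8777°
wrap1 = wrap2 = π + 2β = 209.7554°
tangent length = C·cosβ = 71.5192
L = (r1+r2)·wrap + 2·C·cosβ = 19·3.6609 + 2·71.5192 = 212.5960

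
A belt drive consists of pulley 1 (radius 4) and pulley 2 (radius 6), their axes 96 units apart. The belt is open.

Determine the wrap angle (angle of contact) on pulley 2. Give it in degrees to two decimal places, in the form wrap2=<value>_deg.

wrap2=182.39_deg

open belt: β = asin((r2−r1)/C) = asin(2/96) = 1.1937°
wrap1 = π − 2β = 177.6125°
wrap2 = π + 2β = 182.3875°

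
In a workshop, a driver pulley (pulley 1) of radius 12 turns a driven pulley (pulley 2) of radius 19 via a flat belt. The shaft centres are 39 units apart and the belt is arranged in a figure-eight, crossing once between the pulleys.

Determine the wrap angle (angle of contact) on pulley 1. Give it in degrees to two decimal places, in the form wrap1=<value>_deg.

crossed belt: β = asin((r1+r2)/C) = asin(31/39) = 52.6431°
wrap1 = wrap2 = π + 2β = 285.2863°

wrap1=285.29_deg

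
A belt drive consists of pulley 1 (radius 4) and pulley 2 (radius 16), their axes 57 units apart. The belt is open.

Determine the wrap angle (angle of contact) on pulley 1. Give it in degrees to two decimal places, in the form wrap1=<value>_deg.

wrap1=155.69_deg

open belt: β = asin((r2−r1)/C) = asin(12/57) = 12.1532°
wrap1 = π − 2β = 155.6936°
wrap2 = π + 2β = 204.3064°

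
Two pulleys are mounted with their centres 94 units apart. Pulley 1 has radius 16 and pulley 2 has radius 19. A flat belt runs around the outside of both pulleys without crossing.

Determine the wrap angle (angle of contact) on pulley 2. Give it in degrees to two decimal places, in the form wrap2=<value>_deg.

wrap2=183.66_deg

open belt: β = asin((r2−r1)/C) = asin(3/94) = 1.8289°
wrap1 = π − 2β = 176.3422°
wrap2 = π + 2β = 183.6578°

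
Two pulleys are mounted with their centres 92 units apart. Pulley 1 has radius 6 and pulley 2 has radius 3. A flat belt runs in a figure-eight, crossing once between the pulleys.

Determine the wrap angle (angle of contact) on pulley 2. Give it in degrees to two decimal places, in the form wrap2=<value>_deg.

crossed belt: β = asin((r1+r2)/C) = asin(9/92) = 5.6140°
wrap1 = wrap2 = π + 2β = 191.2280°

wrap2=191.23_deg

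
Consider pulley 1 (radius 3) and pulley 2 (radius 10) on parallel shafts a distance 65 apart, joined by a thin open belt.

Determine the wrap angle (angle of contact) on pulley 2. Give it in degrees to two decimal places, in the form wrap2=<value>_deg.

open belt: β = asin((r2−r1)/C) = asin(7/65) = 6.1823°
wrap1 = π − 2β = 167.6354°
wrap2 = π + 2β = 192.3646°

wrap2=192.36_deg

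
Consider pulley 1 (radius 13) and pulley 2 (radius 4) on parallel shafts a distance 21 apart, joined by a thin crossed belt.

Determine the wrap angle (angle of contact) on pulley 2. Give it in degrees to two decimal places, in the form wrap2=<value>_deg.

wrap2=288.10_deg

crossed belt: β = asin((r1+r2)/C) = asin(17/21) = 54.0494°
wrap1 = wrap2 = π + 2β = 288.0989°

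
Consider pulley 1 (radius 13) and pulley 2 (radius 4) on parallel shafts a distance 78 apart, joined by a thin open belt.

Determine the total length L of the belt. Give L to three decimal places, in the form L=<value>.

L=210.447

open belt: β = asin((r2−r1)/C) = asin(-9/78) = -6.6258°
wrap1 = π − 2β = 193.2516°
wrap2 = π + 2β = 166.7484°
tangent length = C·cosβ = 77.4790
L = r1·wrap1 + r2·wrap2 + 2·C·cosβ = 13·3.3729 + 4·2.9103 + 2·77.4790 = 210.4467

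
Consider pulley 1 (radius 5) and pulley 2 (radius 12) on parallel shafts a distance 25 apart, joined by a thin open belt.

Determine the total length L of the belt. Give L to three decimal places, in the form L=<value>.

open belt: β = asin((r2−r1)/C) = asin(7/25) = 16.2602°
wrap1 = π − 2β = 147.4796°
wrap2 = π + 2β = 212.5204°
tangent length = C·cosβ = 24.0000
L = r1·wrap1 + r2·wrap2 + 2·C·cosβ = 5·2.5740 + 12·3.7092 + 2·24.0000 = 105.3802

L=105.380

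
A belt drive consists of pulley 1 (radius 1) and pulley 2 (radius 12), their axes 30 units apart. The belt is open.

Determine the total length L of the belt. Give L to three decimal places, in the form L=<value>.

L=104.921

open belt: β = asin((r2−r1)/C) = asin(11/30) = 21.5102°
wrap1 = π − 2β = 136.9796°
wrap2 = π + 2β = 223.0204°
tangent length = C·cosβ = 27.9106
L = r1·wrap1 + r2·wrap2 + 2·C·cosβ = 1·2.3907 + 12·3.8924 + 2·27.9106 = 104.9212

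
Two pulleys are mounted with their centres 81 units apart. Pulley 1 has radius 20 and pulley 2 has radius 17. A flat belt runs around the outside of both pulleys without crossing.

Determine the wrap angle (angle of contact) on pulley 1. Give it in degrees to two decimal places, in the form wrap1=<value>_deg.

wrap1=184.25_deg

open belt: β = asin((r2−r1)/C) = asin(-3/81) = -2.1226°
wrap1 = π − 2β = 184.2451°
wrap2 = π + 2β = 175.7549°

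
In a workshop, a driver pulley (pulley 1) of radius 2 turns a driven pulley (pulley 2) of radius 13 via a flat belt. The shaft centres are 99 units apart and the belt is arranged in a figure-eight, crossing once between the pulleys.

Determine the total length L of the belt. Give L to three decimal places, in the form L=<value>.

L=247.401

crossed belt: β = asin((r1+r2)/C) = asin(15/99) = 8.7147°
wrap1 = wrap2 = π + 2β = 197.4295°
tangent length = C·cosβ = 97.8570
L = (r1+r2)·wrap + 2·C·cosβ = 15·3.4458 + 2·97.8570 = 247.4010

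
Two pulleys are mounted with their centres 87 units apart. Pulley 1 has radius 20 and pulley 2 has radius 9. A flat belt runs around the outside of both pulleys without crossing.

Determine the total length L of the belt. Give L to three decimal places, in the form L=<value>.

open belt: β = asin((r2−r1)/C) = asin(-11/87) = -7.2637°
wrap1 = π − 2β = 194.5275°
wrap2 = π + 2β = 165.4725°
tangent length = C·cosβ = 86.3018
L = r1·wrap1 + r2·wrap2 + 2·C·cosβ = 20·3.3951 + 9·2.8880 + 2·86.3018 = 266.4989

L=266.499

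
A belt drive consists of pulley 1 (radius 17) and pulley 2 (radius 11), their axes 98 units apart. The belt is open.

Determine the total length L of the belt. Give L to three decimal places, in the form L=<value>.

open belt: β = asin((r2−r1)/C) = asin(-6/98) = -3.5101°
wrap1 = π − 2β = 187.0202°
wrap2 = π + 2β = 172.9798°
tangent length = C·cosβ = 97.8162
L = r1·wrap1 + r2·wrap2 + 2·C·cosβ = 17·3.2641 + 11·3.0191 + 2·97.8162 = 284.3321

L=284.332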